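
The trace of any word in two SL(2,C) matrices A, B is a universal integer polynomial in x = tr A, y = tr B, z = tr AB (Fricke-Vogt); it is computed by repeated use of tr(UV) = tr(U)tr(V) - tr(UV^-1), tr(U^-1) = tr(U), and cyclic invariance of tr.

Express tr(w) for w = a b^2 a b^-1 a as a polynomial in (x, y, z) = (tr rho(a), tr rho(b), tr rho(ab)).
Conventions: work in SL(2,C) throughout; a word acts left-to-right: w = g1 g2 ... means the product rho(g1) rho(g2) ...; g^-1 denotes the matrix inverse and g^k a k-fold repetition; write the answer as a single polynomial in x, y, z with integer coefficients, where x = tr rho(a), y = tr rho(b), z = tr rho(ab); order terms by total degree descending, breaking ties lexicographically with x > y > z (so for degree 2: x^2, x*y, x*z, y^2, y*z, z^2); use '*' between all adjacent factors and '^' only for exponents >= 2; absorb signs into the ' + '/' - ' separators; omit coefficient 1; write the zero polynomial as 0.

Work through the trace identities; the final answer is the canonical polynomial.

x^2*y^2*z - x^3*y - x*y^3 - x*y*z^2 + x^2*z + 3*x*y - z

trace(a^2 b) = trace(a) trace(b a) - trace(b) = x*z - y
next, trace(a^2) = trace(a) trace(a) - trace(1) = x^2 - 2
trace(a b^2 a) = trace(b) trace(a^2 b) - trace(a^2) = x*y*z - x^2 - y^2 + 2
trace(a b^2) = trace(b) trace(a b) - trace(a) = y*z - x
and trace(a^2 b^2 a) = trace(a) trace(a b^2 a) - trace(a b^2) = x^2*y*z - x^3 - x*y^2 - y*z + 3*x
and trace(b a b a) = trace(a b) trace(a b) - trace(1)   [split at repeated a] = z^2 - 2
trace(a b a^2 b) = trace(a) trace(b a b a) - trace(b a b) = x*z^2 - y*z - x
and trace(a b a^2) = trace(a) trace(a b a) - trace(a b) = x^2*z - x*y - z
trace(a^2 b^2 a b) = trace(b) trace(a b a^2 b) - trace(a b a^2) = x*y*z^2 - x^2*z - y^2*z + z
and trace(a b^2 a b^-1 a) = trace(a^2 b^2 a) trace(b) - trace(a^2 b^2 a b) = x^2*y^2*z - x^3*y - x*y^3 - x*y*z^2 + x^2*z + 3*x*y - z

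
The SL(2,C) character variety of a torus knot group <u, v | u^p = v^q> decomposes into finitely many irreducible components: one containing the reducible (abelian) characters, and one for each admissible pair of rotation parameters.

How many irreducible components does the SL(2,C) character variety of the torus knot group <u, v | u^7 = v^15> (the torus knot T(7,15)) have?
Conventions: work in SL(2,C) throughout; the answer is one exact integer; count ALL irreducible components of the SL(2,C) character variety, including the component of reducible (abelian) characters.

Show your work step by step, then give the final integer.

For T(7,15): irreducibility forces the central element u^7 = v^15 to one of +I, -I.
On an irreducible component, tr(u) is locked at 2*cos(pi*alpha/7) for some alpha in 1..6, and tr(v) at 2*cos(pi*beta/15) for some beta in 1..14.
Consistency of u^7 = (-1)^alpha I with v^15 = (-1)^beta I forces alpha = beta (mod 2).
count pairs: odd alpha (3 choices) x odd beta (7), plus even alpha (3) x even beta (7): 3*7 + 3*7 = 42.
Total: 42 irreducible-character components + 1 reducible (abelian) component = 43.

43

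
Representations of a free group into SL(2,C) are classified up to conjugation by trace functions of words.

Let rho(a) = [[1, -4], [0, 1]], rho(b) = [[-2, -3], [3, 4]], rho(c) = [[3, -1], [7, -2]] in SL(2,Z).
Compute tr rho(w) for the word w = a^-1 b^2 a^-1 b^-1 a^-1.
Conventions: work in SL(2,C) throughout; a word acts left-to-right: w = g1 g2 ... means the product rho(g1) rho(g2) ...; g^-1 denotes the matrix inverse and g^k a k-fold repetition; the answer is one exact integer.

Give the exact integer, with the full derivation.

rho(a^-1) = [[1, 4], [0, 1]]
... * rho(b) = [[-2, -3], [3, 4]]  ->  [[10, 13], [3, 4]]
... * rho(b) = [[-2, -3], [3, 4]]  ->  [[19, 22], [6, 7]]
... * rho(a^-1) = [[1, 4], [0, 1]]  ->  [[19, 98], [6, 31]]
... * rho(b^-1) = [[4, 3], [-3, -2]]  ->  [[-218, -139], [-69, -44]]
... * rho(a^-1) = [[1, 4], [0, 1]]  ->  [[-218, -1011], [-69, -320]]
tr = -218 + -320 = -538

-538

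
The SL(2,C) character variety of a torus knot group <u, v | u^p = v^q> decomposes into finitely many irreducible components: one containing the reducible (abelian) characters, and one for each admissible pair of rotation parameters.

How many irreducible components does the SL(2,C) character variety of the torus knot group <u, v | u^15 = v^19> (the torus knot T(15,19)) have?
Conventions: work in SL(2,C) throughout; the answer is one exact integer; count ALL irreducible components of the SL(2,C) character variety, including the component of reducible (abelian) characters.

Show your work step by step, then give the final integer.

127

In the torus knot group T(15,19), u^15 = v^19 is central, so an irreducible representation sends it to +I or -I (Schur).
So on each irreducible component the traces are pinned: tr(u) = 2*cos(pi*alpha/15) with 1 <= alpha <= 14, tr(v) = 2*cos(pi*beta/19) with 1 <= beta <= 18.
Consistency of u^15 = (-1)^alpha I with v^19 = (-1)^beta I forces alpha = beta (mod 2).
count pairs: odd alpha (7 choices) x odd beta (9), plus even alpha (7) x even beta (9): 7*9 + 7*9 = 126.
Total: 126 irreducible-character components + 1 reducible (abelian) component = 127.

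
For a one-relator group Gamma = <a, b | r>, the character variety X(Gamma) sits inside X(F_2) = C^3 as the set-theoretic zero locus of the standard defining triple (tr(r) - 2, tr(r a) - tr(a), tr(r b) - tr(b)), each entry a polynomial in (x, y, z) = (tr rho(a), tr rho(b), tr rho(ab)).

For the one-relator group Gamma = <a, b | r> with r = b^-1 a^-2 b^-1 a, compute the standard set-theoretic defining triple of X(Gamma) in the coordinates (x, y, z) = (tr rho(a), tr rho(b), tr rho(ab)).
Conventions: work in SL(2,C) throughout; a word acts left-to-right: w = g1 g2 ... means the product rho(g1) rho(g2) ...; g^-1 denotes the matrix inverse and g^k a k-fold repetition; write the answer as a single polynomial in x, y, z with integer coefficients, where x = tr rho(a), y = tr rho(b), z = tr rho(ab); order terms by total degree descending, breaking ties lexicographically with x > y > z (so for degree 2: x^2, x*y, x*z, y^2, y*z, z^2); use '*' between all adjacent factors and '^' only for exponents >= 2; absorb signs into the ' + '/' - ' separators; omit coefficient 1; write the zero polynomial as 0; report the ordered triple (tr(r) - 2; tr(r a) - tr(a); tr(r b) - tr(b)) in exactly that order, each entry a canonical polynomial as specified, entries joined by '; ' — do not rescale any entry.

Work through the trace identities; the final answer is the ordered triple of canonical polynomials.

so trace(a^-1) = trace(a) = x
reduce: trace(a^-1 b) = trace(b) trace(a) - trace(b a) = x*y - z
trace(a^-1 b^-1) = trace(a^-1) trace(b) - trace(a^-1 b) = z
trace(a b a) = trace(a) trace(b a) - trace(b) = x*z - y
so trace(a b a b) = trace(a b) trace(a b) - trace(1)   [split at repeated a] = z^2 - 2
reduce: trace(b^-1 a b a) = trace(a b a) trace(b) - trace(a b a b) = x*y*z - y^2 - z^2 + 2
trace(a^-1 b^-1 a b) = trace(b^-1 a b) trace(a) - trace(b^-1 a b a) = -x*y*z + x^2 + y^2 + z^2 - 2
reduce: trace(a^-2 b^-1 a b) = trace(a^-1 b^-1 a b) trace(a) - trace(a^-1 b^-1 a b a) = -x^2*y*z + x^3 + x*y^2 + x*z^2 - 3*x
reduce: trace(b^-1 a^-2 b^-1 a) = trace(a^-2 b^-1 a) trace(b) - trace(a^-2 b^-1 a b) = x^2*y*z - x^3 - x*y^2 - x*z^2 + y*z + 3*x
reduce: trace(a^2) = trace(a) trace(a) - trace(1)   [square of a] = x^2 - 2
reduce: trace(a^2 b^-1 a^-2 b) = trace(a^-1 b a^2 b^-1) trace(a) - trace(a^-1 b a^2 b^-1 a)   [inverse elimination on a] = -x^3*y*z + x^4 + x^2*y^2 + x^2*z^2 - 4*x^2 + 2
trace(b^-1 a^-2 b^-1 a^2) = trace(a^2 b^-1 a^-2) trace(b) - trace(a^2 b^-1 a^-2 b)   [inverse elimination on b] = x^3*y*z - x^4 - x^2*y^2 - x^2*z^2 + 4*x^2 + y^2 - 2
assemble the triple (trace(r) - 2; trace(r a) - x; trace(r b) - y)

x^2*y*z - x^3 - x*y^2 - x*z^2 + y*z + 3*x - 2; x^3*y*z - x^4 - x^2*y^2 - x^2*z^2 + 4*x^2 + y^2 - x - 2; -y + z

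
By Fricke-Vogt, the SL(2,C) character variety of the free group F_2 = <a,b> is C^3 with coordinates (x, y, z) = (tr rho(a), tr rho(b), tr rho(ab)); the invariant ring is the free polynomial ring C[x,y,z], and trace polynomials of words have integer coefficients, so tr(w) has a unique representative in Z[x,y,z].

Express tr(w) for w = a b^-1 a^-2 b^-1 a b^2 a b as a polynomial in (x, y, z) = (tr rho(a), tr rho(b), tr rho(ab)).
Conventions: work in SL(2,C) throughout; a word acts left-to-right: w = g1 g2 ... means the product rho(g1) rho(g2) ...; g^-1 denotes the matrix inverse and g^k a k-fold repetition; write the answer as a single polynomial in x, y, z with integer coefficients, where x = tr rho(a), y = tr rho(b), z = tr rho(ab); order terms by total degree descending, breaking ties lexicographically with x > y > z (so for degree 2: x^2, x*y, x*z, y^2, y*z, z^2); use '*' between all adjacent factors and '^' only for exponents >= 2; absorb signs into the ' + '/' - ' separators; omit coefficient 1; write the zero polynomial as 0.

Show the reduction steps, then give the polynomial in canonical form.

and trace(b a b) = trace(b) trace(a b) - trace(a) = y*z - x
trace(b^2 a b) = trace(b) trace(b a b) - trace(b a) = y^2*z - x*y - z
trace(a b a b) = trace(b a) trace(b a) - trace(1) = z^2 - 2
next, trace(a b a) = trace(a) trace(b a) - trace(b) = x*z - y
next, trace(a b^2 a b) = trace(b) trace(a b a b) - trace(a b a) = y*z^2 - x*z - y
trace(a^2) = trace(a) trace(a) - trace(1) = x^2 - 2
and trace(a b^2 a) = trace(b) trace(a^2 b) - trace(a^2) = x*y*z - x^2 - y^2 + 2
next, trace(b a b^2 a b) = trace(b) trace(a b^2 a b) - trace(a b^2 a) = y^2*z^2 - 2*x*y*z + x^2 - 2
trace(a b a b a b) = trace(a b a b) trace(a b) - trace(b a) = z^3 - 3*z
trace(a b a b a) = trace(a) trace(b a b a) - trace(b a b) = x*z^2 - y*z - x
trace(b a b^2 a b a) = trace(b) trace(a b a b a b) - trace(a b a b a) = y*z^3 - x*z^2 - 2*y*z + x
and trace(a b^2 a b a^-1 b) = trace(b a b^2 a b) trace(a) - trace(b a b^2 a b a) = x*y^2*z^2 - 2*x^2*y*z - y*z^3 + x^3 + x*z^2 + 2*y*z - 3*x
trace(a^-1 b^-1 a b^2 a b) = trace(a b^2 a b a^-1) trace(b) - trace(a b^2 a b a^-1 b) = -x*y^2*z^2 + 2*x^2*y*z + y^3*z + y*z^3 - x^3 - x*y^2 - x*z^2 - 3*y*z + 3*x
next, trace(b^2 a b a b) = trace(b) trace(b a b a b) - trace(b a b a) = y^2*z^2 - x*y*z - y^2 - z^2 + 2
trace(b^2 a b a b a^-1) = trace(b^2 a b a b) trace(a) - trace(b^2 a b a b a) = x*y^2*z^2 - x^2*y*z - y*z^3 - x*y^2 + 2*y*z + x
next, trace(a^2 b a) = trace(a) trace(b a^2) - trace(b a) = x^2*z - x*y - z
trace(a b a b^2 a) = trace(b) trace(a^2 b a b) - trace(a^2 b a) = x*y*z^2 - x^2*z - y^2*z + z
trace(b a b^2 a b a b) = trace(b) trace(a b a b^2 a b) - trace(a b a b^2 a) = y^2*z^3 - 2*x*y*z^2 + x^2*z - y^2*z + x*y - z
and trace(a b a b a b a b) = trace(b a) trace(b a b a b a) - trace(b^-1 a^-1 b^-1 a^-1) = z^4 - 4*z^2 + 2
trace(a b a b a b a) = trace(a) trace(b a b a b a) - trace(b a b a b) = x*z^3 - y*z^2 - 2*x*z + y
and trace(b a b^2 a b a b a) = trace(b) trace(a b a b a b a b) - trace(a b a b a b a) = y*z^4 - x*z^3 - 3*y*z^2 + 2*x*z + y
and trace(a^-1 b a b^2 a b a b) = trace(b a b^2 a b a b) trace(a) - trace(b a b^2 a b a b a) = x*y^2*z^3 - 2*x^2*y*z^2 - y*z^4 + x^3*z - x*y^2*z + x*z^3 + x^2*y + 3*y*z^2 - 3*x*z - y
trace(a b^2 a b a b a^-2 b) = trace(a^-1 b a b^2 a b a b) trace(a) - trace(a^-1 b a b^2 a b a b a) = x^2*y^2*z^3 - 2*x^3*y*z^2 - x*y*z^4 + x^4*z - x^2*y^2*z + x^2*z^3 - y^2*z^3 + x^3*y + 5*x*y*z^2 - 4*x^2*z + y^2*z - 2*x*y + z
trace(a^-2 b^-1 a b^2 a b a b) = trace(a b^2 a b a b a^-2) trace(b) - trace(a b^2 a b a b a^-2 b) = -x^2*y^2*z^3 + 2*x^3*y*z^2 + x*y^3*z^2 + x*y*z^4 - x^4*z - x^2*z^3 - x^3*y - x*y^3 - 5*x*y*z^2 + 4*x^2*z + y^2*z + 3*x*y - z
trace(a b^-1 a^-2 b^-1 a b^2 a b) = trace(a^-2 b^-1 a b^2 a b a) trace(b) - trace(a^-2 b^-1 a b^2 a b a b) = x^2*y^2*z^3 - 2*x^3*y*z^2 - 2*x*y^3*z^2 - x*y*z^4 + x^4*z + 2*x^2*y^2*z + x^2*z^3 + y^4*z + y^2*z^3 + 4*x*y*z^2 - 4*x^2*z - 4*y^2*z + z

x^2*y^2*z^3 - 2*x^3*y*z^2 - 2*x*y^3*z^2 - x*y*z^4 + x^4*z + 2*x^2*y^2*z + x^2*z^3 + y^4*z + y^2*z^3 + 4*x*y*z^2 - 4*x^2*z - 4*y^2*z + z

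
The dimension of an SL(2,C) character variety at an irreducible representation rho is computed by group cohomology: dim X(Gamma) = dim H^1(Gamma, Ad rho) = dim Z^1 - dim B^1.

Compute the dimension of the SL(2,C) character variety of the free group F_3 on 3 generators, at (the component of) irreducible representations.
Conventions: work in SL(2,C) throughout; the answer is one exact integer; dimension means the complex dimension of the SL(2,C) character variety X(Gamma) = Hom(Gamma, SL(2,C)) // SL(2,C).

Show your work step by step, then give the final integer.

6

The free group F_3: 3 generators, no relators.
Z^1(Gamma, Ad rho) = (sl_2)^3: a cocycle is a free choice of one sl_2 vector per generator, so dim Z^1 = 3*3 = 9.
At an irreducible rho the centralizer of the image in sl_2 is 0, so the coboundary map sl_2 -> Z^1 is injective: dim B^1 = 3.
dim H^1 = 9 - 3 = 6, which is dim X.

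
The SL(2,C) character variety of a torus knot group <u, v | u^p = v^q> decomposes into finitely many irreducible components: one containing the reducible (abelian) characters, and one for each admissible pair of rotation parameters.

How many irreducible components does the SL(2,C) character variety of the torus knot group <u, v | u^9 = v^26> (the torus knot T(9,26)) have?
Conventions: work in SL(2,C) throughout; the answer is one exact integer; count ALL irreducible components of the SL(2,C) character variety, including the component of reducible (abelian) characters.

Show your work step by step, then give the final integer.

101

In the torus knot group T(9,26), u^9 = v^26 is central, so an irreducible representation sends it to +I or -I (Schur).
This locks tr(u) to 2*cos(pi*alpha/9), alpha in 1..8, and tr(v) to 2*cos(pi*beta/26), beta in 1..25, on each component of irreducible characters.
The two central values (-1)^alpha I and (-1)^beta I must be the same matrix, so alpha and beta share a parity.
count pairs: odd alpha (4 choices) x odd beta (13), plus even alpha (4) x even beta (12): 4*13 + 4*12 = 100.
Total: 100 irreducible-character components + 1 reducible (abelian) component = 101.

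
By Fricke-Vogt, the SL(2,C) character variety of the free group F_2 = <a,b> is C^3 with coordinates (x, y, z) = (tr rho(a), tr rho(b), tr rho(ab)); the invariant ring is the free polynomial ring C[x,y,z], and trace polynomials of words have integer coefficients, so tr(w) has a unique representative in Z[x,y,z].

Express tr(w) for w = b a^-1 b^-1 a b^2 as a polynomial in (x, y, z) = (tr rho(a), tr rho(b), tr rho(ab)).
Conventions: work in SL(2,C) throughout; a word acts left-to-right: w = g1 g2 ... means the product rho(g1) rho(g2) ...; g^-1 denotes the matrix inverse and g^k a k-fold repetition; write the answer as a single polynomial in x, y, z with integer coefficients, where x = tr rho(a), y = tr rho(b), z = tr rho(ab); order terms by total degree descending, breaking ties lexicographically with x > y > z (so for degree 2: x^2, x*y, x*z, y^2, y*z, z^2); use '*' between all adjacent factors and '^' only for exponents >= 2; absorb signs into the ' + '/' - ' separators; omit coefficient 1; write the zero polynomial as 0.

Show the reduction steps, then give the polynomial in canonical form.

-x*y^3*z + x^2*y^2 + y^4 + y^2*z^2 + x*y*z - x^2 - 4*y^2 - z^2 + 2

tr(a b^2) = tr(b) tr(a b) - tr(a)  (reduce the b square) = y*z - x
tr(b^3 a) = tr(b) tr(a b^2) - tr(a b)  (reduce the b square) = y^2*z - x*y - z
tr(b^2) = tr(b) tr(b) - tr(1)  (reduce the b square) = y^2 - 2
tr(b^3) = tr(b) tr(b^2) - tr(b)  (reduce the b square) = y^3 - 3*y
tr(a b^3 a) = tr(a) tr(b^3 a) - tr(b^3)  (reduce the a square) = x*y^2*z - x^2*y - y^3 - x*z + 3*y
tr(a b a b) = tr(a b) tr(a b) - tr(1)  (split on a) = z^2 - 2
tr(a b a) = tr(a) tr(b a) - tr(b)  (reduce the a square) = x*z - y
tr(b a b a b) = tr(b) tr(a b a b) - tr(a b a)  (reduce the b square) = y*z^2 - x*z - y
tr(a b^3 a b) = tr(b) tr(b a b a b) - tr(b a b a)  (reduce the b square) = y^2*z^2 - x*y*z - y^2 - z^2 + 2
tr(b^-1 a b^3 a) = tr(a b^3 a) tr(b) - tr(a b^3 a b)  (eliminate b^-1) = x*y^3*z - x^2*y^2 - y^4 - y^2*z^2 + 4*y^2 + z^2 - 2
tr(b a^-1 b^-1 a b^2) = tr(b^-1 a b^3) tr(a) - tr(b^-1 a b^3 a)  (eliminate a^-1) = -x*y^3*z + x^2*y^2 + y^4 + y^2*z^2 + x*y*z - x^2 - 4*y^2 - z^2 + 2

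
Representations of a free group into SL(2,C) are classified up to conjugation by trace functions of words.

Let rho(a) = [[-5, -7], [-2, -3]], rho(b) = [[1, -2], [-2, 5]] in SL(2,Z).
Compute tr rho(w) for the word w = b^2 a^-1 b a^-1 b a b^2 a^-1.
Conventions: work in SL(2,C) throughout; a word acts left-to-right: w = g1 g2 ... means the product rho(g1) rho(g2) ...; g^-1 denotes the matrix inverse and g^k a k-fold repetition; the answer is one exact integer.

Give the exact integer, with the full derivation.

rho(b) = [[1, -2], [-2, 5]]
... * rho(b) = [[1, -2], [-2, 5]]  ->  [[5, -12], [-12, 29]]
... * rho(a^-1) = [[-3, 7], [2, -5]]  ->  [[-39, 95], [94, -229]]
... * rho(b) = [[1, -2], [-2, 5]]  ->  [[-229, 553], [552, -1333]]
... * rho(a^-1) = [[-3, 7], [2, -5]]  ->  [[1793, -4368], [-4322, 10529]]
... * rho(b) = [[1, -2], [-2, 5]]  ->  [[10529, -25426], [-25380, 61289]]
... * rho(a) = [[-5, -7], [-2, -3]]  ->  [[-1793, 2575], [4322, -6207]]
... * rho(b) = [[1, -2], [-2, 5]]  ->  [[-6943, 16461], [16736, -39679]]
... * rho(b) = [[1, -2], [-2, 5]]  ->  [[-39865, 96191], [96094, -231867]]
... * rho(a^-1) = [[-3, 7], [2, -5]]  ->  [[311977, -760010], [-752016, 1831993]]
tr = 311977 + 1831993 = 2143970

2143970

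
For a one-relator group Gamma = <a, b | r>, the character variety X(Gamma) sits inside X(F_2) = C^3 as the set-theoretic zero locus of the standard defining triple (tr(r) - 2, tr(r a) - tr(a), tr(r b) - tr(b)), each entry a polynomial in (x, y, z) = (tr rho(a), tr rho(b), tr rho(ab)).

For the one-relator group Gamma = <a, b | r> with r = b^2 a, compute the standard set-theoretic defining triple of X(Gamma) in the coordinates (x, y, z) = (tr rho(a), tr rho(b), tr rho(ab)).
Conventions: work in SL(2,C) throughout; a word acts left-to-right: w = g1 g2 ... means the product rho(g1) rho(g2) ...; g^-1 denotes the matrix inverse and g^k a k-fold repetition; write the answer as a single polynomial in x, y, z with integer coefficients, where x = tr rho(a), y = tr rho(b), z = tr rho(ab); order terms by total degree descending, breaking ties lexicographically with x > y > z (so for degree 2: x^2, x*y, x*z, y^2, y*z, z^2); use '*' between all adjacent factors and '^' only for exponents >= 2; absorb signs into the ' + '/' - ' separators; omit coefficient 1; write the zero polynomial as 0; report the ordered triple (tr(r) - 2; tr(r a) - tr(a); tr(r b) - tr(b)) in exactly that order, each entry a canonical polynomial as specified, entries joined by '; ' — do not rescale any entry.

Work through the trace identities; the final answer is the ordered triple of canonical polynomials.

use: tr(b^2 a) = tr(b) * tr(a b) - tr(a)   [square of b] = y*z - x
tr(a^2 b) = tr(a) * tr(b a) - tr(b)  (reduce the a square) = x*z - y
use: tr(a^2) = tr(a) * tr(a) - tr(1)  (reduce the a square) = x^2 - 2
use: tr(b^2 a^2) = tr(b) * tr(a^2 b) - tr(a^2)  (reduce the b square) = x*y*z - x^2 - y^2 + 2
use: tr(b^2 a b) = tr(b) * tr(b a b) - tr(b a) = y^2*z - x*y - z
assemble the triple (tr(r) - 2; tr(r a) - x; tr(r b) - y)

y*z - x - 2; x*y*z - x^2 - y^2 - x + 2; y^2*z - x*y - y - z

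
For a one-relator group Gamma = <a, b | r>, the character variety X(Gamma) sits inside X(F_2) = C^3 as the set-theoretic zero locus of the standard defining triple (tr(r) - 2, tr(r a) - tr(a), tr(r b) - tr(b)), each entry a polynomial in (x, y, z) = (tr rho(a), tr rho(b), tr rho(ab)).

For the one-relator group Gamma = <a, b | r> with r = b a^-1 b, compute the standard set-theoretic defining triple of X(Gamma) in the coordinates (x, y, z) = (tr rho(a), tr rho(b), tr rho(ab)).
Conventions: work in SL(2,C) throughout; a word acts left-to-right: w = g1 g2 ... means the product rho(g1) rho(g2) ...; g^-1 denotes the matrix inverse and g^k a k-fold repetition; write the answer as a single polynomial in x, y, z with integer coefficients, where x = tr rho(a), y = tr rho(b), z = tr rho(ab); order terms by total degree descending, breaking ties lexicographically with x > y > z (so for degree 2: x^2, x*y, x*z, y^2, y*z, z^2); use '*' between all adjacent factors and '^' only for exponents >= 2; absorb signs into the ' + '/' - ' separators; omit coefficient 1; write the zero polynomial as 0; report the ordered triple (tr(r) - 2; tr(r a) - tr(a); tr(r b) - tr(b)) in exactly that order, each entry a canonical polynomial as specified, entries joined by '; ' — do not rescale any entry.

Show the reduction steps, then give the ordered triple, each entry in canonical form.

x*y^2 - y*z - x - 2; x*y*z - x^2 - z^2 - x + 2; x*y^3 - y^2*z - 2*x*y - y + z

trace(b^2) = trace(b) * trace(b) - trace(1)   [square of b] = y^2 - 2
next, trace(b^2 a) = trace(b) * trace(a b) - trace(a)   [square of b] = y*z - x
and trace(b a^-1 b) = trace(b^2) * trace(a) - trace(b^2 a)   [inverse elimination on a] = x*y^2 - y*z - x
and trace(b a b a) = trace(a b) * trace(a b) - trace(1)  (split on a) = z^2 - 2
and trace(b a^-1 b a) = trace(b a b) * trace(a) - trace(b a b a)  (eliminate a^-1) = x*y*z - x^2 - z^2 + 2
and trace(b^3) = trace(b) * trace(b^2) - trace(b) = y^3 - 3*y
next, trace(b^3 a) = trace(b) * trace(b a b) - trace(b a) = y^2*z - x*y - z
and trace(b a^-1 b^2) = trace(b^3) * trace(a) - trace(b^3 a) = x*y^3 - y^2*z - 2*x*y + z
assemble the triple (trace(r) - 2; trace(r a) - x; trace(r b) - y)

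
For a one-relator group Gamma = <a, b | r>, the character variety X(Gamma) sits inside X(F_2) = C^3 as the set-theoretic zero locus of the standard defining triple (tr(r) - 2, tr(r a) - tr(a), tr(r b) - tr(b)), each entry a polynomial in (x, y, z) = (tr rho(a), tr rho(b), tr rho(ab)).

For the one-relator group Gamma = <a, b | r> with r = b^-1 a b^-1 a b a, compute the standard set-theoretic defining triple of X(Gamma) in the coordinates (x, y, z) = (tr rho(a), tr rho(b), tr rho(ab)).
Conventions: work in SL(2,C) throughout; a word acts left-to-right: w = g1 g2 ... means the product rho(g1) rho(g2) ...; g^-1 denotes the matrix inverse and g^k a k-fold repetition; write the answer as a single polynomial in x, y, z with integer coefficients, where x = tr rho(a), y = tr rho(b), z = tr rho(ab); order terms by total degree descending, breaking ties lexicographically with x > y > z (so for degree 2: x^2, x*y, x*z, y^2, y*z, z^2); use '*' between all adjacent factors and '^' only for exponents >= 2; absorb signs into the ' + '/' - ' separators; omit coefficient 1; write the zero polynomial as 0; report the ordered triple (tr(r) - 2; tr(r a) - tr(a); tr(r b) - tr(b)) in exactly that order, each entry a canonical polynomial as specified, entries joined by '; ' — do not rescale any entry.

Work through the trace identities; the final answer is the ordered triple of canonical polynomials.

and tr(b a^2) = tr(a)*tr(b a) - tr(b) = x*z - y
tr(a^2 b a) = tr(a)*tr(b a^2) - tr(b a) = x^2*z - x*y - z
and tr(b a b a) = tr(a b)*tr(a b) - tr(1)   [split at repeated a] = z^2 - 2
next, tr(b a b) = tr(b)*tr(a b) - tr(a) = y*z - x
tr(a^2 b a b) = tr(a)*tr(b a b a) - tr(b a b) = x*z^2 - y*z - x
and tr(a b a b^-1 a) = tr(a^2 b a)*tr(b) - tr(a^2 b a b) = x^2*y*z - x*y^2 - x*z^2 + x
tr(a b a b a b) = tr(b a)*tr(b a b a) - tr(b^-1 a^-1)   [split at repeated b] = z^3 - 3*z
tr(a b a b^-1 a b) = tr(a b a b a)*tr(b) - tr(a b a b a b) = x*y*z^2 - y^2*z - z^3 - x*y + 3*z
tr(b^-1 a b^-1 a b a) = tr(a b a b^-1 a)*tr(b) - tr(a b a b^-1 a b) = x^2*y^2*z - x*y^3 - 2*x*y*z^2 + y^2*z + z^3 + 2*x*y - 3*z
tr(a b a^3) = tr(a)*tr(a b a^2) - tr(a b a) = x^3*z - x^2*y - 2*x*z + y
tr(a b a^3 b) = tr(a)*tr(a b a b a) - tr(a b a b) = x^2*z^2 - x*y*z - x^2 - z^2 + 2
tr(a b^-1 a b a^2) = tr(a b a^3)*tr(b) - tr(a b a^3 b) = x^3*y*z - x^2*y^2 - x^2*z^2 - x*y*z + x^2 + y^2 + z^2 - 2
and tr(a^2) = tr(a)*tr(a) - tr(1) = x^2 - 2
tr(b a^2 b) = tr(b)*tr(a^2 b) - tr(a^2) = x*y*z - x^2 - y^2 + 2
tr(a b a^2 b a) = tr(a)*tr(b a^2 b a) - tr(b a^2 b) = x^2*z^2 - 2*x*y*z + y^2 - 2
tr(b a b a b) = tr(b)*tr(a b a b) - tr(a b a) = y*z^2 - x*z - y
tr(a b a^2 b a b) = tr(a)*tr(b a b a b a) - tr(b a b a b) = x*z^3 - y*z^2 - 2*x*z + y
tr(a b^-1 a b a^2 b) = tr(a b a^2 b a)*tr(b) - tr(a b a^2 b a b) = x^2*y*z^2 - 2*x*y^2*z - x*z^3 + y^3 + y*z^2 + 2*x*z - 3*y
next, tr(b^-1 a b^-1 a b a^2) = tr(a b^-1 a b a^2)*tr(b) - tr(a b^-1 a b a^2 b) = x^3*y^2*z - x^2*y^3 - 2*x^2*y*z^2 + x*y^2*z + x*z^3 + x^2*y - 2*x*z + y
next, tr(a b^-1 a b a) = tr(a b a^2)*tr(b) - tr(a b a^2 b)   [inverse elimination on b] = x^2*y*z - x*y^2 - x*z^2 + x
assemble the triple (tr(r) - 2; tr(r a) - x; tr(r b) - y)

x^2*y^2*z - x*y^3 - 2*x*y*z^2 + y^2*z + z^3 + 2*x*y - 3*z - 2; x^3*y^2*z - x^2*y^3 - 2*x^2*y*z^2 + x*y^2*z + x*z^3 + x^2*y - 2*x*z - x + y; x^2*y*z - x*y^2 - x*z^2 + x - y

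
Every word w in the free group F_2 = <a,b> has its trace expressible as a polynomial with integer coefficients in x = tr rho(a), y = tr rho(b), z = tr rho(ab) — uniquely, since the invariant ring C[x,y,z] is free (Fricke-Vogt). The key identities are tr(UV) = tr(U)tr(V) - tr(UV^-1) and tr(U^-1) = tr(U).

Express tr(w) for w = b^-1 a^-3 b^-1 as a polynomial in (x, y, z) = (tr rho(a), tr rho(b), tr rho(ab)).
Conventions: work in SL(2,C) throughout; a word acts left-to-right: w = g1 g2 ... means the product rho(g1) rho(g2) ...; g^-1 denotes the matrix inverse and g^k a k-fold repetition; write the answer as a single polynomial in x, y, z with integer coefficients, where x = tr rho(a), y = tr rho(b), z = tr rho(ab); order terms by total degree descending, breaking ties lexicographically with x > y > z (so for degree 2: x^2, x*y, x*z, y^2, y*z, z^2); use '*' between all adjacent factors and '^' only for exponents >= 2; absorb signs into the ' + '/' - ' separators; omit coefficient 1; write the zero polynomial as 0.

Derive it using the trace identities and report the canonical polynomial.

tr(b^-1) = tr(b) = y
tr(b^-2) = tr(b^-1)*tr(b) - tr(1) = y^2 - 2
tr(b^-1 a) = tr(a)*tr(b) - tr(a b) = x*y - z
tr(b^-2 a) = tr(b^-1 a)*tr(b) - tr(b^-1 a b) = x*y^2 - y*z - x
tr(b^-2 a^-1) = tr(b^-2)*tr(a) - tr(b^-2 a) = y*z - x
tr(a^-2 b^-2) = tr(b^-2 a^-1)*tr(a) - tr(b^-2) = x*y*z - x^2 - y^2 + 2
tr(b^-1 a^-3 b^-1) = tr(a^-2 b^-2)*tr(a) - tr(a^-2 b^-2 a) = x^2*y*z - x^3 - x*y^2 - y*z + 3*x

x^2*y*z - x^3 - x*y^2 - y*z + 3*x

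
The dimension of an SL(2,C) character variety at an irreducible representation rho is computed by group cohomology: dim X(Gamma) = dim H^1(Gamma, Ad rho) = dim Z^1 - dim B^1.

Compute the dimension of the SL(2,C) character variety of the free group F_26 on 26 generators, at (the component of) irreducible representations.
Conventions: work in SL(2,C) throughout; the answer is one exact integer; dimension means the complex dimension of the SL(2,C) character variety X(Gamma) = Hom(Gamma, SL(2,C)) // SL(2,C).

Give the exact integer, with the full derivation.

Gamma = F_26 has 26 generators and no relators.
Z^1(Gamma, Ad rho) = (sl_2)^26: a cocycle is a free choice of one sl_2 vector per generator, so dim Z^1 = 3*26 = 78.
Irreducibility makes the coboundary map sl_2 -> Z^1 injective (trivial centralizer), so dim B^1 = 3.
dim X = dim H^1 = dim Z^1 - dim B^1 = 78 - 3 = 75.

75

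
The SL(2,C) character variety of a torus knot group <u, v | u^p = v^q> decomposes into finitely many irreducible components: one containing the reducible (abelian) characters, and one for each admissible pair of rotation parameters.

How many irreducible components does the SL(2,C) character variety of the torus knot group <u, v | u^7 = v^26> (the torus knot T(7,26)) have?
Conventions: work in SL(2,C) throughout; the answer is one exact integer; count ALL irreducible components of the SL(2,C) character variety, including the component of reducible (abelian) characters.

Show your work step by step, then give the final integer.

For T(7,26): irreducibility forces the central element u^7 = v^26 to one of +I, -I.
This locks tr(u) to 2*cos(pi*alpha/7), alpha in 1..6, and tr(v) to 2*cos(pi*beta/26), beta in 1..25, on each component of irreducible characters.
u^7 = (-1)^alpha I and v^26 = (-1)^beta I must agree, so alpha and beta have equal parity.
count pairs: odd alpha (3 choices) x odd beta (13), plus even alpha (3) x even beta (12): 3*13 + 3*12 = 75.
Total: 75 irreducible-character components + 1 reducible (abelian) component = 76.

76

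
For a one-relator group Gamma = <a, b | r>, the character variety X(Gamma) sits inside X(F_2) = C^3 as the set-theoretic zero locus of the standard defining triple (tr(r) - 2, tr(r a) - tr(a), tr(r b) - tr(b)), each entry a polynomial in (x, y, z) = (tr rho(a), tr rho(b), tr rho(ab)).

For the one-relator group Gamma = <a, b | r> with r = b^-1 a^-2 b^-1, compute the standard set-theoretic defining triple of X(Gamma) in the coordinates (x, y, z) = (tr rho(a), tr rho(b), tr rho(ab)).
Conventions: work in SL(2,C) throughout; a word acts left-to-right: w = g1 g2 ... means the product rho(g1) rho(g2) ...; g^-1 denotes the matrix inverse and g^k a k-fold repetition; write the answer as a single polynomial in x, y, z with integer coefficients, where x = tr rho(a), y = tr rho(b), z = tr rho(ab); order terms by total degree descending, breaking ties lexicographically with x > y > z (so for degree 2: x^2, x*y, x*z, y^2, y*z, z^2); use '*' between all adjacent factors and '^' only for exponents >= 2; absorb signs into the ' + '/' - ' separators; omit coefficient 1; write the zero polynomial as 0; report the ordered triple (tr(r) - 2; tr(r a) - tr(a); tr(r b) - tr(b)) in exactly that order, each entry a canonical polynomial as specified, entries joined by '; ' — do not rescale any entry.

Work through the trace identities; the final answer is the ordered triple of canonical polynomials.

x*y*z - x^2 - y^2; x^2*y*z - x^3 - x*y^2 - x*z^2 + y*z + 2*x; x*z - 2*y

apply: trace(a^-1) = trace(a) = x
trace(a^-1 b) = trace(b)*trace(a) - trace(b a)  (eliminate a^-1) = x*y - z
use: trace(b^-1 a^-1) = trace(a^-1)*trace(b) - trace(a^-1 b)  (eliminate b^-1) = z
trace(a^-2 b^-1) = trace(b^-1 a^-1)*trace(a) - trace(b^-1)  (eliminate a^-1) = x*z - y
trace(a^-2) = trace(a^-1)*trace(a) - trace(1)  (eliminate a^-1) = x^2 - 2
trace(b^-1 a^-2 b^-1) = trace(a^-2 b^-1)*trace(b) - trace(a^-2)  (eliminate b^-1) = x*y*z - x^2 - y^2 + 2
trace(a b a b) = trace(a b)*trace(a b) - trace(1)   [split at repeated a] = z^2 - 2
use: trace(b a b^-1 a) = trace(a b a)*trace(b) - trace(a b a b) = x*y*z - y^2 - z^2 + 2
use: trace(a b^-1 a^-1 b) = trace(b a b^-1)*trace(a) - trace(b a b^-1 a) = -x*y*z + x^2 + y^2 + z^2 - 2
trace(b^-1 a b^-1 a^-1) = trace(a b^-1 a^-1)*trace(b) - trace(a b^-1 a^-1 b) = x*y*z - x^2 - z^2 + 2
apply: trace(b^-1 a b^-1) = trace(a b^-1)*trace(b) - trace(a) = x*y^2 - y*z - x
trace(b^-1 a^-2 b^-1 a) = trace(b^-1 a b^-1 a^-1)*trace(a) - trace(b^-1 a b^-1) = x^2*y*z - x^3 - x*y^2 - x*z^2 + y*z + 3*x
assemble the triple (trace(r) - 2; trace(r a) - x; trace(r b) - y)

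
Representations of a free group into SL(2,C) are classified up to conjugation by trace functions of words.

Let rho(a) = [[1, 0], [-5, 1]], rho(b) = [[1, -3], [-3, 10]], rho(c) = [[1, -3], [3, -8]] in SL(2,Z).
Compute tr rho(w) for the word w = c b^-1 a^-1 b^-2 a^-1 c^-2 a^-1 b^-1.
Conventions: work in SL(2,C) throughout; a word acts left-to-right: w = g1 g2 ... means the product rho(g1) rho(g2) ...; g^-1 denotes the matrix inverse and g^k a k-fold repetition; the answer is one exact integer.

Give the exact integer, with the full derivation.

-715156

rho(c) = [[1, -3], [3, -8]]
... * rho(b^-1) = [[10, 3], [3, 1]]  ->  [[1, 0], [6, 1]]
... * rho(a^-1) = [[1, 0], [5, 1]]  ->  [[1, 0], [11, 1]]
... * rho(b^-1) = [[10, 3], [3, 1]]  ->  [[10, 3], [113, 34]]
... * rho(b^-1) = [[10, 3], [3, 1]]  ->  [[109, 33], [1232, 373]]
... * rho(a^-1) = [[1, 0], [5, 1]]  ->  [[274, 33], [3097, 373]]
... * rho(c^-1) = [[-8, 3], [-3, 1]]  ->  [[-2291, 855], [-25895, 9664]]
... * rho(c^-1) = [[-8, 3], [-3, 1]]  ->  [[15763, -6018], [178168, -68021]]
... * rho(a^-1) = [[1, 0], [5, 1]]  ->  [[-14327, -6018], [-161937, -68021]]
... * rho(b^-1) = [[10, 3], [3, 1]]  ->  [[-161324, -48999], [-1823433, -553832]]
tr = -161324 + -553832 = -715156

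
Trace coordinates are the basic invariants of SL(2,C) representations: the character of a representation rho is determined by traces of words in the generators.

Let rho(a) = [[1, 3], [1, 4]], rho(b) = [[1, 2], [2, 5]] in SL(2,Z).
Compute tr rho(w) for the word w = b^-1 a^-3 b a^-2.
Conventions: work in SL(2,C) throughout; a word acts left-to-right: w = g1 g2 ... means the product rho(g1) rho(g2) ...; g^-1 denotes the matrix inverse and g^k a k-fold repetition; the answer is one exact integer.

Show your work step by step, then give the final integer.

rho(b^-1) = [[5, -2], [-2, 1]]
... * rho(a^-1) = [[4, -3], [-1, 1]]  ->  [[22, -17], [-9, 7]]
... * rho(a^-1) = [[4, -3], [-1, 1]]  ->  [[105, -83], [-43, 34]]
... * rho(a^-1) = [[4, -3], [-1, 1]]  ->  [[503, -398], [-206, 163]]
... * rho(b) = [[1, 2], [2, 5]]  ->  [[-293, -984], [120, 403]]
... * rho(a^-1) = [[4, -3], [-1, 1]]  ->  [[-188, -105], [77, 43]]
... * rho(a^-1) = [[4, -3], [-1, 1]]  ->  [[-647, 459], [265, -188]]
tr = -647 + -188 = -835

-835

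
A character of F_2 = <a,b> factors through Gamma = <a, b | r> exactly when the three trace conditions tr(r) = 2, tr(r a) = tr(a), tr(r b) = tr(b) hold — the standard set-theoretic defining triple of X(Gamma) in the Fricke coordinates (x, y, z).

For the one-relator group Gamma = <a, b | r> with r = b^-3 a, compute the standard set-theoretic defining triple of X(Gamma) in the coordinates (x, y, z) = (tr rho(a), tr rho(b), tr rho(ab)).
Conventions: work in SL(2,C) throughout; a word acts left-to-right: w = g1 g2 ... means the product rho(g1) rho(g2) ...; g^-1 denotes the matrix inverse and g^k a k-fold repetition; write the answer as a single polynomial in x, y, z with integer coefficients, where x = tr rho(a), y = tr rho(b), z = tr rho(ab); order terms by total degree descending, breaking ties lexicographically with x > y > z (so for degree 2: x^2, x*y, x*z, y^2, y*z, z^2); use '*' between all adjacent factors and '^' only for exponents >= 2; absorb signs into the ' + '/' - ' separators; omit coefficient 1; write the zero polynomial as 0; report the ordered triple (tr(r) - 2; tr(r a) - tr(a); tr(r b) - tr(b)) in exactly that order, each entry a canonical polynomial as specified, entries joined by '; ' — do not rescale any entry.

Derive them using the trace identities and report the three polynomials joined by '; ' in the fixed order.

x*y^3 - y^2*z - 2*x*y + z - 2; x^2*y^3 - x*y^2*z - 2*x^2*y - y^3 + x*z - x + 3*y; x*y^2 - y*z - x - y

tr(b^-1 a) = tr(a) tr(b) - tr(a b)   [inverse elimination on b] = x*y - z
next, tr(b^-1 a b^-1) = tr(b^-1 a) tr(b) - tr(b^-1 a b)   [inverse elimination on b] = x*y^2 - y*z - x
tr(b^-3 a) = tr(b^-1 a b^-1) tr(b) - tr(b^-1 a)   [inverse elimination on b] = x*y^3 - y^2*z - 2*x*y + z
tr(a^2) = tr(a) tr(a) - tr(1) = x^2 - 2
tr(a^2 b) = tr(a) tr(b a) - tr(b) = x*z - y
tr(a^2 b^-1) = tr(a^2) tr(b) - tr(a^2 b) = x^2*y - x*z - y
tr(b^-1 a^2 b^-1) = tr(a^2 b^-1) tr(b) - tr(a^2) = x^2*y^2 - x*y*z - x^2 - y^2 + 2
and tr(b^-3 a^2) = tr(b^-1 a^2 b^-1) tr(b) - tr(b^-1 a^2) = x^2*y^3 - x*y^2*z - 2*x^2*y - y^3 + x*z + 3*y
assemble the triple (tr(r) - 2; tr(r a) - x; tr(r b) - y)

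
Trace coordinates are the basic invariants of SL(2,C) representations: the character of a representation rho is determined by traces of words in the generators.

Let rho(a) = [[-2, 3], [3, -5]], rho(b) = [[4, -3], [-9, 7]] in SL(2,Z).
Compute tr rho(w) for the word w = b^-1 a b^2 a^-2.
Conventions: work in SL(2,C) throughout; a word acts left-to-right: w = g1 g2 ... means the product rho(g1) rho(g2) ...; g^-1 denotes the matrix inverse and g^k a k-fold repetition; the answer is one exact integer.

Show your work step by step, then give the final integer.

-24946

rho(b^-1) = [[7, 3], [9, 4]]
... * rho(a) = [[-2, 3], [3, -5]]  ->  [[-5, 6], [-6, 7]]
... * rho(b) = [[4, -3], [-9, 7]]  ->  [[-74, 57], [-87, 67]]
... * rho(b) = [[4, -3], [-9, 7]]  ->  [[-809, 621], [-951, 730]]
... * rho(a^-1) = [[-5, -3], [-3, -2]]  ->  [[2182, 1185], [2565, 1393]]
... * rho(a^-1) = [[-5, -3], [-3, -2]]  ->  [[-14465, -8916], [-17004, -10481]]
tr = -14465 + -10481 = -24946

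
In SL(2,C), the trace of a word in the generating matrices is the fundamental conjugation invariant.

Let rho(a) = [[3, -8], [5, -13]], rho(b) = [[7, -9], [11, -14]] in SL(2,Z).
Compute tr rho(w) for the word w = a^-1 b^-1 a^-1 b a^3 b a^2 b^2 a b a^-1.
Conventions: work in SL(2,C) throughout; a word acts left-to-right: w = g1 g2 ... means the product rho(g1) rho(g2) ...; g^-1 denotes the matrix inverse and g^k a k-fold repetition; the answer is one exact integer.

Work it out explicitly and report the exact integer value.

3309457056070

rho(a^-1) = [[-13, 8], [-5, 3]]
... * rho(b^-1) = [[-14, 9], [-11, 7]]  ->  [[94, -61], [37, -24]]
... * rho(a^-1) = [[-13, 8], [-5, 3]]  ->  [[-917, 569], [-361, 224]]
... * rho(b) = [[7, -9], [11, -14]]  ->  [[-160, 287], [-63, 113]]
... * rho(a) = [[3, -8], [5, -13]]  ->  [[955, -2451], [376, -965]]
... * rho(a) = [[3, -8], [5, -13]]  ->  [[-9390, 24223], [-3697, 9537]]
... * rho(a) = [[3, -8], [5, -13]]  ->  [[92945, -239779], [36594, -94405]]
... * rho(b) = [[7, -9], [11, -14]]  ->  [[-1986954, 2520401], [-782297, 992324]]
... * rho(a) = [[3, -8], [5, -13]]  ->  [[6641143, -16869581], [2614729, -6641836]]
... * rho(a) = [[3, -8], [5, -13]]  ->  [[-64424476, 166175409], [-25364993, 65426036]]
... * rho(b) = [[7, -9], [11, -14]]  ->  [[1376958167, -1746635442], [542131445, -687679567]]
... * rho(b) = [[7, -9], [11, -14]]  ->  [[-9574282693, 12060272685], [-3769555122, 4748330933]]
... * rho(a) = [[3, -8], [5, -13]]  ->  [[31578515346, -80189283361], [12432989299, -31571861153]]
... * rho(b) = [[7, -9], [11, -14]]  ->  [[-661032509549, 838443328940], [-260259547590, 330109152451]]
... * rho(a^-1) = [[-13, 8], [-5, 3]]  ->  [[4401205979437, -2772930089572], [1732828356415, -1091748923367]]
tr = 4401205979437 + -1091748923367 = 3309457056070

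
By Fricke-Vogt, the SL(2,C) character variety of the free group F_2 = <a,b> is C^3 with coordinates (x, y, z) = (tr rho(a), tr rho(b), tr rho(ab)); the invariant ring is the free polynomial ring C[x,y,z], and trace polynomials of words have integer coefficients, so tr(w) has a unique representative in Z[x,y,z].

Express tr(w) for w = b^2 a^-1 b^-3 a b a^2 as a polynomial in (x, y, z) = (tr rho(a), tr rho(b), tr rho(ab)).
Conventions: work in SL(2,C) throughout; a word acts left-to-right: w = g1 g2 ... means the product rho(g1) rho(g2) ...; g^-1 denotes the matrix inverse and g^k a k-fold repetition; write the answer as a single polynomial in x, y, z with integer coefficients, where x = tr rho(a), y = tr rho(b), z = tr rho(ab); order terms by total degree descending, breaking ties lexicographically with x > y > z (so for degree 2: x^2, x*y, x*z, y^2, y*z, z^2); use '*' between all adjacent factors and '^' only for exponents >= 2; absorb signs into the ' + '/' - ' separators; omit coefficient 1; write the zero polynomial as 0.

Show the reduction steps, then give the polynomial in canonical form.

-x^2*y^4*z^2 + x^3*y^3*z + 2*x*y^5*z + x*y^3*z^3 - x^2*y^4 + x^2*y^2*z^2 - y^6 - y^4*z^2 - x^3*y*z - 7*x*y^3*z - x*y*z^3 + 2*x^2*y^2 + 6*y^4 + 2*y^2*z^2 + 5*x*y*z - 9*y^2 - z^2 + 2

trace(b a b) = trace(b)*trace(a b) - trace(a)  (reduce the b square) = y*z - x
trace(b^3 a) = trace(b)*trace(b a b) - trace(b a)  (reduce the b square) = y^2*z - x*y - z
reduce: trace(b^2) = trace(b)*trace(b) - trace(1)  (reduce the b square) = y^2 - 2
reduce: trace(b^3) = trace(b)*trace(b^2) - trace(b)  (reduce the b square) = y^3 - 3*y
reduce: trace(b a^2 b^2) = trace(a)*trace(b^3 a) - trace(b^3)  (reduce the a square) = x*y^2*z - x^2*y - y^3 - x*z + 3*y
so trace(a b a b) = trace(a b)*trace(a b) - trace(1)  (split on a) = z^2 - 2
trace(a b a) = trace(a)*trace(b a) - trace(b)  (reduce the a square) = x*z - y
trace(a b a b^2) = trace(b)*trace(a b a b) - trace(a b a)  (reduce the b square) = y*z^2 - x*z - y
trace(b^3 a b a) = trace(b)*trace(a b a b^2) - trace(a b a b)  (reduce the b square) = y^2*z^2 - x*y*z - y^2 - z^2 + 2
trace(b^3 a b) = trace(b)*trace(b^2 a b) - trace(b^2 a)  (reduce the b square) = y^3*z - x*y^2 - 2*y*z + x
reduce: trace(b a b a^2 b^2) = trace(a)*trace(b^3 a b a) - trace(b^3 a b)  (reduce the a square) = x*y^2*z^2 - x^2*y*z - y^3*z - x*z^2 + 2*y*z + x
so trace(a b a b a b) = trace(a b a b)*trace(a b) - trace(b a)  (split on a) = z^3 - 3*z
so trace(a b a b a) = trace(a)*trace(b a b a) - trace(b a b)  (reduce the a square) = x*z^2 - y*z - x
so trace(b^2 a b a b a) = trace(b)*trace(a b a b a b) - trace(a b a b a)  (reduce the b square) = y*z^3 - x*z^2 - 2*y*z + x
trace(b a b a^2 b^2 a) = trace(a)*trace(b^2 a b a b a) - trace(b^2 a b a b)  (reduce the a square) = x*y*z^3 - x^2*z^2 - y^2*z^2 - x*y*z + x^2 + y^2 + z^2 - 2
reduce: trace(a b a^2 b^2 a^-1 b) = trace(b a b a^2 b^2)*trace(a) - trace(b a b a^2 b^2 a)  (eliminate a^-1) = x^2*y^2*z^2 - x^3*y*z - x*y^3*z - x*y*z^3 + y^2*z^2 + 3*x*y*z - y^2 - z^2 + 2
reduce: trace(a b a^2 b^2 a^-1 b^-1) = trace(a b a^2 b^2 a^-1)*trace(b) - trace(a b a^2 b^2 a^-1 b)  (eliminate b^-1) = -x^2*y^2*z^2 + x^3*y*z + 2*x*y^3*z + x*y*z^3 - x^2*y^2 - y^4 - y^2*z^2 - 4*x*y*z + 4*y^2 + z^2 - 2
so trace(b^-1 a b a^2 b^2 a^-1 b^-1) = trace(a b a^2 b^2 a^-1 b^-1)*trace(b) - trace(a b a^2 b^2 a^-1)  (eliminate b^-1) = -x^2*y^3*z^2 + x^3*y^2*z + 2*x*y^4*z + x*y^2*z^3 - x^2*y^3 - y^5 - y^3*z^2 - 5*x*y^2*z + x^2*y + 5*y^3 + y*z^2 + x*z - 5*y
trace(b^2 a^-1 b^-3 a b a^2) = trace(b^-1 a b a^2 b^2 a^-1 b^-1)*trace(b) - trace(b^-1 a b a^2 b^2 a^-1)  (eliminate b^-1) = -x^2*y^4*z^2 + x^3*y^3*z + 2*x*y^5*z + x*y^3*z^3 - x^2*y^4 + x^2*y^2*z^2 - y^6 - y^4*z^2 - x^3*y*z - 7*x*y^3*z - x*y*z^3 + 2*x^2*y^2 + 6*y^4 + 2*y^2*z^2 + 5*x*y*z - 9*y^2 - z^2 + 2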